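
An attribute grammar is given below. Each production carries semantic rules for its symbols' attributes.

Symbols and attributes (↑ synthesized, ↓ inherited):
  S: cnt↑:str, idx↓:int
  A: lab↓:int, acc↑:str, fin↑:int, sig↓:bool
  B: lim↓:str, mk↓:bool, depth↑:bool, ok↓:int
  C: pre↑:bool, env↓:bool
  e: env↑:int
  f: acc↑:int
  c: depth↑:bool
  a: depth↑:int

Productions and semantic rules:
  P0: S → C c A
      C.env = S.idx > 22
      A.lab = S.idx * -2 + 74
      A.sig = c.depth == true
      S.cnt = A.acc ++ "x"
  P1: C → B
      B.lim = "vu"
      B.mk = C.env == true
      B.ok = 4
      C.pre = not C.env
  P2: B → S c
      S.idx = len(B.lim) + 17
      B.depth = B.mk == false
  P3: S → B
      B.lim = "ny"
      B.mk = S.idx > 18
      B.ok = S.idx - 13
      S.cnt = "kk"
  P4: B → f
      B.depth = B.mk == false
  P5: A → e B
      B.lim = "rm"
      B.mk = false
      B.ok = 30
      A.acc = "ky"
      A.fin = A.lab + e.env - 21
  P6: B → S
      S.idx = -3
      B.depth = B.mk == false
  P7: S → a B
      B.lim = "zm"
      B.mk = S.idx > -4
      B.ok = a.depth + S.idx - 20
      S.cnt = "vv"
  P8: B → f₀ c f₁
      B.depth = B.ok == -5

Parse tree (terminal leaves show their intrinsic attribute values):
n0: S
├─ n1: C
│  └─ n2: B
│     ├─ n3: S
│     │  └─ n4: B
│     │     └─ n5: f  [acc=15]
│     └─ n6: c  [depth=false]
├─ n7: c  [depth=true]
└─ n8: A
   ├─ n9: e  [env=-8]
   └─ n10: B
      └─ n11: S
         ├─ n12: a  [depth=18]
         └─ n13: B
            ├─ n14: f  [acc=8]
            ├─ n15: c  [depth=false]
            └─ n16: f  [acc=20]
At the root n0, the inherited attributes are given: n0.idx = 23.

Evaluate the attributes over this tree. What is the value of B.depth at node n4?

false

1. n0.idx = 23  [given at root]
2. n1.env = true  [S.idx > 22]
3. n2.lim = "vu"  ["vu"]
4. n2.mk = true  [C.env == true]
5. n2.ok = 4  [4]
6. n3.idx = 19  [len(B.lim) + 17]
7. n4.lim = "ny"  ["ny"]
8. n4.mk = true  [S.idx > 18]
9. n4.ok = 6  [S.idx - 13]
10. n5.acc = 15  [terminal]
11. n4.depth = false  [B.mk == false]
12. n3.cnt = "kk"  ["kk"]
13. n6.depth = false  [terminal]
14. n2.depth = false  [B.mk == false]
15. n1.pre = false  [not C.env]
16. n7.depth = true  [terminal]
17. n8.lab = 28  [S.idx * -2 + 74]
18. n8.sig = true  [c.depth == true]
19. n9.env = -8  [terminal]
20. n10.lim = "rm"  ["rm"]
21. n10.mk = false  [false]
22. n10.ok = 30  [30]
23. n11.idx = -3  [-3]
24. n12.depth = 18  [terminal]
25. n13.lim = "zm"  ["zm"]
26. n13.mk = true  [S.idx > -4]
27. n13.ok = -5  [a.depth + S.idx - 20]
28. n14.acc = 8  [terminal]
29. n15.depth = false  [terminal]
30. n16.acc = 20  [terminal]
31. n13.depth = true  [B.ok == -5]
32. n11.cnt = "vv"  ["vv"]
33. n10.depth = true  [B.mk == false]
34. n8.acc = "ky"  ["ky"]
35. n8.fin = -1  [A.lab + e.env - 21]
36. n0.cnt = "kyx"  [A.acc ++ "x"]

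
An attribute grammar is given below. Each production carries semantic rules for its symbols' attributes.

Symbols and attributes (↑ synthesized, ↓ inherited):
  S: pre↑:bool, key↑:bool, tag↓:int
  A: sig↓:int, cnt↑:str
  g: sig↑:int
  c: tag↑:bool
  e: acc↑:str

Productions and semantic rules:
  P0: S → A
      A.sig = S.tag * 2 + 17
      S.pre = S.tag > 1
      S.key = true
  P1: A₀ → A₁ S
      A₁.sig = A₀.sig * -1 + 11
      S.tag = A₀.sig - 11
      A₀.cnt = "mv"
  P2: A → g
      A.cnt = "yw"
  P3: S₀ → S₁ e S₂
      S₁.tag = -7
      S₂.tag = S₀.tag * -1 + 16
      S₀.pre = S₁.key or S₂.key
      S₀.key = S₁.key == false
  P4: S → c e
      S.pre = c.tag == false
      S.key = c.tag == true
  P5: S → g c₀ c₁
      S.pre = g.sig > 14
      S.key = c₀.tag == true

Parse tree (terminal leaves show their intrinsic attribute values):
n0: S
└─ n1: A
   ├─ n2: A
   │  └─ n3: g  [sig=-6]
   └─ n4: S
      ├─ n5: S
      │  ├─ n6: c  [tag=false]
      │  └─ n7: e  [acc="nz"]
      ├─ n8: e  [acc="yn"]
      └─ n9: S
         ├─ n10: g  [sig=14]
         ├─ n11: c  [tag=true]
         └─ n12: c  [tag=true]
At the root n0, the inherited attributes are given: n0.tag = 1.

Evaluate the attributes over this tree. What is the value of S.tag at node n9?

8

1. n0.tag = 1  [given at root]
2. n1.sig = 19  [S.tag * 2 + 17]
3. n2.sig = -8  [A₀.sig * -1 + 11]
4. n3.sig = -6  [terminal]
5. n2.cnt = "yw"  ["yw"]
6. n4.tag = 8  [A₀.sig - 11]
7. n5.tag = -7  [-7]
8. n6.tag = false  [terminal]
9. n7.acc = "nz"  [terminal]
10. n5.pre = true  [c.tag == false]
11. n5.key = false  [c.tag == true]
12. n8.acc = "yn"  [terminal]
13. n9.tag = 8  [S₀.tag * -1 + 16]
14. n10.sig = 14  [terminal]
15. n11.tag = true  [terminal]
16. n12.tag = true  [terminal]
17. n9.pre = false  [g.sig > 14]
18. n9.key = true  [c₀.tag == true]
19. n4.pre = true  [S₁.key or S₂.key]
20. n4.key = true  [S₁.key == false]
21. n1.cnt = "mv"  ["mv"]
22. n0.pre = false  [S.tag > 1]
23. n0.key = true  [true]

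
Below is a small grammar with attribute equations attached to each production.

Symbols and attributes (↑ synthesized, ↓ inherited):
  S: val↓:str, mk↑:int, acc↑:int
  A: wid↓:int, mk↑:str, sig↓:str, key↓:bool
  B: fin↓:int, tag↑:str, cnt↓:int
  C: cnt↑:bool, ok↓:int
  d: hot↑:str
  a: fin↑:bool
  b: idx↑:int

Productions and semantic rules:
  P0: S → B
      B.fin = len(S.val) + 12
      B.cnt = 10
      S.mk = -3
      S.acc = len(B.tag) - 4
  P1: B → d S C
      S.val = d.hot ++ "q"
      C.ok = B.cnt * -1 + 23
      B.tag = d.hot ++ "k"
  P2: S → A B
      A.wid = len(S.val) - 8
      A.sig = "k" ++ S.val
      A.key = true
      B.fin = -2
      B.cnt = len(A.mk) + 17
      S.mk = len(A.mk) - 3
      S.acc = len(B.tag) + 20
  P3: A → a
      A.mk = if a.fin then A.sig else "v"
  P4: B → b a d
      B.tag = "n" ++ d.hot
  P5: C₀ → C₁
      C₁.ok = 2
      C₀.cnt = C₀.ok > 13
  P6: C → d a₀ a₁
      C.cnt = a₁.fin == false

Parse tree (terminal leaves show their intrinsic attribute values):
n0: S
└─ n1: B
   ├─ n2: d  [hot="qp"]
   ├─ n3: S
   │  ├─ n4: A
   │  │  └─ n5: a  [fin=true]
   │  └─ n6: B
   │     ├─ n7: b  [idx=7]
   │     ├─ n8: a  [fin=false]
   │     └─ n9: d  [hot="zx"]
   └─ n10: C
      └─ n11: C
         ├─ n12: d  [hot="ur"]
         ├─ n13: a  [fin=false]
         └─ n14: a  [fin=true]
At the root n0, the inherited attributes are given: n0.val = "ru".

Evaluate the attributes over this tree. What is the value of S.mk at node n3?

1. n0.val = "ru"  [given at root]
2. n1.fin = 14  [len(S.val) + 12]
3. n1.cnt = 10  [10]
4. n2.hot = "qp"  [terminal]
5. n3.val = "qpq"  [d.hot ++ "q"]
6. n4.wid = -5  [len(S.val) - 8]
7. n4.sig = "kqpq"  ["k" ++ S.val]
8. n4.key = true  [true]
9. n5.fin = true  [terminal]
10. n4.mk = "kqpq"  [if a.fin then A.sig else "v"]
11. n6.fin = -2  [-2]
12. n6.cnt = 21  [len(A.mk) + 17]
13. n7.idx = 7  [terminal]
14. n8.fin = false  [terminal]
15. n9.hot = "zx"  [terminal]
16. n6.tag = "nzx"  ["n" ++ d.hot]
17. n3.mk = 1  [len(A.mk) - 3]
18. n3.acc = 23  [len(B.tag) + 20]
19. n10.ok = 13  [B.cnt * -1 + 23]
20. n11.ok = 2  [2]
21. n12.hot = "ur"  [terminal]
22. n13.fin = false  [terminal]
23. n14.fin = true  [terminal]
24. n11.cnt = false  [a₁.fin == false]
25. n10.cnt = false  [C₀.ok > 13]
26. n1.tag = "qpk"  [d.hot ++ "k"]
27. n0.mk = -3  [-3]
28. n0.acc = -1  [len(B.tag) - 4]

1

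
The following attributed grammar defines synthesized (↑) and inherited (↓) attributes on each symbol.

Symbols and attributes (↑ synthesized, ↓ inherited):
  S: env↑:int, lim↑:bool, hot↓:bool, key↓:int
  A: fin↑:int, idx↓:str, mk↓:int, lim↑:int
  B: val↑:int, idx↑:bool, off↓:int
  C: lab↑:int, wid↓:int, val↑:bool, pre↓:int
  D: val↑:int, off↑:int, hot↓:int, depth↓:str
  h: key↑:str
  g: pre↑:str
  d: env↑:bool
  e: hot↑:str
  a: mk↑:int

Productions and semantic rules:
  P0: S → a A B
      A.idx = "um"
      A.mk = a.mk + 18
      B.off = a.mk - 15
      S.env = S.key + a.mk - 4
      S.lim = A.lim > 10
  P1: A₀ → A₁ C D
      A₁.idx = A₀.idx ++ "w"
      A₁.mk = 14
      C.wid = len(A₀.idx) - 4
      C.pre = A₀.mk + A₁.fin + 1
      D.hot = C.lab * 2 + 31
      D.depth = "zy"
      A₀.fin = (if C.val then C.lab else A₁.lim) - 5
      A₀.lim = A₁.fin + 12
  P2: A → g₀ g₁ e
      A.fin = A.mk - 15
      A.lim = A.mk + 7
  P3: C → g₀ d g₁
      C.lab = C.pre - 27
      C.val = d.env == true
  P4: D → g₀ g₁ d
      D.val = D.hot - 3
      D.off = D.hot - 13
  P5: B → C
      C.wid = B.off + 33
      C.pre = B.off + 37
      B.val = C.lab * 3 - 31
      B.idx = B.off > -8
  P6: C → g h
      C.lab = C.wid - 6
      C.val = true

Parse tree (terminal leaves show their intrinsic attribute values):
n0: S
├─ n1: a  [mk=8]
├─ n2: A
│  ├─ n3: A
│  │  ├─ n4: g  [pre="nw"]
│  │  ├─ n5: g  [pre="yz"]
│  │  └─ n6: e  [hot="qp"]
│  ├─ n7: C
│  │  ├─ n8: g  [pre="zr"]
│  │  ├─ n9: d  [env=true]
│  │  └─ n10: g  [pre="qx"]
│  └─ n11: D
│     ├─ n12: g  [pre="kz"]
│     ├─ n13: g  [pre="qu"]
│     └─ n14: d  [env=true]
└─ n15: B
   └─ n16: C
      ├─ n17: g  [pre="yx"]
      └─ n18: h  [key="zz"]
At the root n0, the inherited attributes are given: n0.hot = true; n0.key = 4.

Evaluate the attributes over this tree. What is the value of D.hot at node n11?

1. n0.hot = true  [given at root]
2. n0.key = 4  [given at root]
3. n1.mk = 8  [terminal]
4. n2.idx = "um"  ["um"]
5. n2.mk = 26  [a.mk + 18]
6. n3.idx = "umw"  [A₀.idx ++ "w"]
7. n3.mk = 14  [14]
8. n4.pre = "nw"  [terminal]
9. n5.pre = "yz"  [terminal]
10. n6.hot = "qp"  [terminal]
11. n3.fin = -1  [A.mk - 15]
12. n3.lim = 21  [A.mk + 7]
13. n7.wid = -2  [len(A₀.idx) - 4]
14. n7.pre = 26  [A₀.mk + A₁.fin + 1]
15. n8.pre = "zr"  [terminal]
16. n9.env = true  [terminal]
17. n10.pre = "qx"  [terminal]
18. n7.lab = -1  [C.pre - 27]
19. n7.val = true  [d.env == true]
20. n11.hot = 29  [C.lab * 2 + 31]
21. n11.depth = "zy"  ["zy"]
22. n12.pre = "kz"  [terminal]
23. n13.pre = "qu"  [terminal]
24. n14.env = true  [terminal]
25. n11.val = 26  [D.hot - 3]
26. n11.off = 16  [D.hot - 13]
27. n2.fin = -6  [(if C.val then C.lab else A₁.lim) - 5]
28. n2.lim = 11  [A₁.fin + 12]
29. n15.off = -7  [a.mk - 15]
30. n16.wid = 26  [B.off + 33]
31. n16.pre = 30  [B.off + 37]
32. n17.pre = "yx"  [terminal]
33. n18.key = "zz"  [terminal]
34. n16.lab = 20  [C.wid - 6]
35. n16.val = true  [true]
36. n15.val = 29  [C.lab * 3 - 31]
37. n15.idx = true  [B.off > -8]
38. n0.env = 8  [S.key + a.mk - 4]
39. n0.lim = true  [A.lim > 10]

29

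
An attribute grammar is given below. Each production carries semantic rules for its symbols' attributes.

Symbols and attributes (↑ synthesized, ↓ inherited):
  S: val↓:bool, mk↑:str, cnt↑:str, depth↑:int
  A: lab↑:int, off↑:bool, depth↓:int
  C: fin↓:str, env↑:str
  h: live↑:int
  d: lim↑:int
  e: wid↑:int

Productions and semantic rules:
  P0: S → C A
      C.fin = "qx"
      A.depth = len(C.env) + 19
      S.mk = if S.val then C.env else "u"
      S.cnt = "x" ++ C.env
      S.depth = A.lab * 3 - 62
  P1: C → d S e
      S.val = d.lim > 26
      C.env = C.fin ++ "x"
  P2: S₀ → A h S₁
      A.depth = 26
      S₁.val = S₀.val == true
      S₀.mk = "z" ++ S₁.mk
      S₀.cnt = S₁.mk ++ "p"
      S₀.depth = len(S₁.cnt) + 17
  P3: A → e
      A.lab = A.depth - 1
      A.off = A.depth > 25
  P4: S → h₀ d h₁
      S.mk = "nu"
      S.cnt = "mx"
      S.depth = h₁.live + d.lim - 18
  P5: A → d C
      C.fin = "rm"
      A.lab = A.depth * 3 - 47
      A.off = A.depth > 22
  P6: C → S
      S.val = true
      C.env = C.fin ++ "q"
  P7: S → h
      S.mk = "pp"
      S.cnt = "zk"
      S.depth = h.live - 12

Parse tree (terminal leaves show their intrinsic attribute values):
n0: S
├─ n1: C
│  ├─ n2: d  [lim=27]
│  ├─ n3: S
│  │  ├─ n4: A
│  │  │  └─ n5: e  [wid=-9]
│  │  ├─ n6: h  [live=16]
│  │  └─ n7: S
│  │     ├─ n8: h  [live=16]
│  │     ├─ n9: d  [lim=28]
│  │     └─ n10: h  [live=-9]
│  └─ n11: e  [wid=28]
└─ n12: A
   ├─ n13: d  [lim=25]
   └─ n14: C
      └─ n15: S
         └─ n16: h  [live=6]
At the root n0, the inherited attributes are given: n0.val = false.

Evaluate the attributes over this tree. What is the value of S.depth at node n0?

1. n0.val = false  [given at root]
2. n1.fin = "qx"  ["qx"]
3. n2.lim = 27  [terminal]
4. n3.val = true  [d.lim > 26]
5. n4.depth = 26  [26]
6. n5.wid = -9  [terminal]
7. n4.lab = 25  [A.depth - 1]
8. n4.off = true  [A.depth > 25]
9. n6.live = 16  [terminal]
10. n7.val = true  [S₀.val == true]
11. n8.live = 16  [terminal]
12. n9.lim = 28  [terminal]
13. n10.live = -9  [terminal]
14. n7.mk = "nu"  ["nu"]
15. n7.cnt = "mx"  ["mx"]
16. n7.depth = 1  [h₁.live + d.lim - 18]
17. n3.mk = "znu"  ["z" ++ S₁.mk]
18. n3.cnt = "nup"  [S₁.mk ++ "p"]
19. n3.depth = 19  [len(S₁.cnt) + 17]
20. n11.wid = 28  [terminal]
21. n1.env = "qxx"  [C.fin ++ "x"]
22. n12.depth = 22  [len(C.env) + 19]
23. n13.lim = 25  [terminal]
24. n14.fin = "rm"  ["rm"]
25. n15.val = true  [true]
26. n16.live = 6  [terminal]
27. n15.mk = "pp"  ["pp"]
28. n15.cnt = "zk"  ["zk"]
29. n15.depth = -6  [h.live - 12]
30. n14.env = "rmq"  [C.fin ++ "q"]
31. n12.lab = 19  [A.depth * 3 - 47]
32. n12.off = false  [A.depth > 22]
33. n0.mk = "u"  [if S.val then C.env else "u"]
34. n0.cnt = "xqxx"  ["x" ++ C.env]
35. n0.depth = -5  [A.lab * 3 - 62]

-5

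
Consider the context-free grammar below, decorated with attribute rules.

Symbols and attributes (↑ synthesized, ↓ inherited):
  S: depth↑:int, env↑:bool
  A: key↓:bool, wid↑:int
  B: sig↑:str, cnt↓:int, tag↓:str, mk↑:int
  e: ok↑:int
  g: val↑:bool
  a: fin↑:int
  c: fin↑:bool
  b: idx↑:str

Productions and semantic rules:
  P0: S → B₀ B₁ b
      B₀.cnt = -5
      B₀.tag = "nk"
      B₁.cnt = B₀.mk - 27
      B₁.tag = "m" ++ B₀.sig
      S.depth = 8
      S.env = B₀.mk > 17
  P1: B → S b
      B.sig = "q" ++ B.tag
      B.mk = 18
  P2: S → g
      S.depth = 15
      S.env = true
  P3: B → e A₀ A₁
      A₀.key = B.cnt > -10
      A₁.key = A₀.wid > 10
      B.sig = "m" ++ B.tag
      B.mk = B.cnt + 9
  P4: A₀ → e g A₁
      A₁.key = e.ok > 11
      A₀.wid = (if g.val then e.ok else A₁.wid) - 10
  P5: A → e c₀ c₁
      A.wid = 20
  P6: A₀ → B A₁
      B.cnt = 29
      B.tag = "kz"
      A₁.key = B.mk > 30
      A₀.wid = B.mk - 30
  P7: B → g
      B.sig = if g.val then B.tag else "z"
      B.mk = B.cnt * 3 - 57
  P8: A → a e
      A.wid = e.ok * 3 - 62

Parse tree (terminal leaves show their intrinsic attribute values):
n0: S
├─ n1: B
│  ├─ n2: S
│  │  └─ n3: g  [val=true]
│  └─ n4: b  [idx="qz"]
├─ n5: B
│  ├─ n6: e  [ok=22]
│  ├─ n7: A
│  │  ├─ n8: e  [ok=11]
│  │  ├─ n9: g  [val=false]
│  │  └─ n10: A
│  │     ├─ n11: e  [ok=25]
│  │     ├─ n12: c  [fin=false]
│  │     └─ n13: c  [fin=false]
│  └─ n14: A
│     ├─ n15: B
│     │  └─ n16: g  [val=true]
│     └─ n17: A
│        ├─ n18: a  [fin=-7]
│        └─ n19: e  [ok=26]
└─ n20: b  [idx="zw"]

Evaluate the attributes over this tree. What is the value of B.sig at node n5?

1. n1.cnt = -5  [-5]
2. n1.tag = "nk"  ["nk"]
3. n3.val = true  [terminal]
4. n2.depth = 15  [15]
5. n2.env = true  [true]
6. n4.idx = "qz"  [terminal]
7. n1.sig = "qnk"  ["q" ++ B.tag]
8. n1.mk = 18  [18]
9. n5.cnt = -9  [B₀.mk - 27]
10. n5.tag = "mqnk"  ["m" ++ B₀.sig]
11. n6.ok = 22  [terminal]
12. n7.key = true  [B.cnt > -10]
13. n8.ok = 11  [terminal]
14. n9.val = false  [terminal]
15. n10.key = false  [e.ok > 11]
16. n11.ok = 25  [terminal]
17. n12.fin = false  [terminal]
18. n13.fin = false  [terminal]
19. n10.wid = 20  [20]
20. n7.wid = 10  [(if g.val then e.ok else A₁.wid) - 10]
21. n14.key = false  [A₀.wid > 10]
22. n15.cnt = 29  [29]
23. n15.tag = "kz"  ["kz"]
24. n16.val = true  [terminal]
25. n15.sig = "kz"  [if g.val then B.tag else "z"]
26. n15.mk = 30  [B.cnt * 3 - 57]
27. n17.key = false  [B.mk > 30]
28. n18.fin = -7  [terminal]
29. n19.ok = 26  [terminal]
30. n17.wid = 16  [e.ok * 3 - 62]
31. n14.wid = 0  [B.mk - 30]
32. n5.sig = "mmqnk"  ["m" ++ B.tag]
33. n5.mk = 0  [B.cnt + 9]
34. n20.idx = "zw"  [terminal]
35. n0.depth = 8  [8]
36. n0.env = true  [B₀.mk > 17]

"mmqnk"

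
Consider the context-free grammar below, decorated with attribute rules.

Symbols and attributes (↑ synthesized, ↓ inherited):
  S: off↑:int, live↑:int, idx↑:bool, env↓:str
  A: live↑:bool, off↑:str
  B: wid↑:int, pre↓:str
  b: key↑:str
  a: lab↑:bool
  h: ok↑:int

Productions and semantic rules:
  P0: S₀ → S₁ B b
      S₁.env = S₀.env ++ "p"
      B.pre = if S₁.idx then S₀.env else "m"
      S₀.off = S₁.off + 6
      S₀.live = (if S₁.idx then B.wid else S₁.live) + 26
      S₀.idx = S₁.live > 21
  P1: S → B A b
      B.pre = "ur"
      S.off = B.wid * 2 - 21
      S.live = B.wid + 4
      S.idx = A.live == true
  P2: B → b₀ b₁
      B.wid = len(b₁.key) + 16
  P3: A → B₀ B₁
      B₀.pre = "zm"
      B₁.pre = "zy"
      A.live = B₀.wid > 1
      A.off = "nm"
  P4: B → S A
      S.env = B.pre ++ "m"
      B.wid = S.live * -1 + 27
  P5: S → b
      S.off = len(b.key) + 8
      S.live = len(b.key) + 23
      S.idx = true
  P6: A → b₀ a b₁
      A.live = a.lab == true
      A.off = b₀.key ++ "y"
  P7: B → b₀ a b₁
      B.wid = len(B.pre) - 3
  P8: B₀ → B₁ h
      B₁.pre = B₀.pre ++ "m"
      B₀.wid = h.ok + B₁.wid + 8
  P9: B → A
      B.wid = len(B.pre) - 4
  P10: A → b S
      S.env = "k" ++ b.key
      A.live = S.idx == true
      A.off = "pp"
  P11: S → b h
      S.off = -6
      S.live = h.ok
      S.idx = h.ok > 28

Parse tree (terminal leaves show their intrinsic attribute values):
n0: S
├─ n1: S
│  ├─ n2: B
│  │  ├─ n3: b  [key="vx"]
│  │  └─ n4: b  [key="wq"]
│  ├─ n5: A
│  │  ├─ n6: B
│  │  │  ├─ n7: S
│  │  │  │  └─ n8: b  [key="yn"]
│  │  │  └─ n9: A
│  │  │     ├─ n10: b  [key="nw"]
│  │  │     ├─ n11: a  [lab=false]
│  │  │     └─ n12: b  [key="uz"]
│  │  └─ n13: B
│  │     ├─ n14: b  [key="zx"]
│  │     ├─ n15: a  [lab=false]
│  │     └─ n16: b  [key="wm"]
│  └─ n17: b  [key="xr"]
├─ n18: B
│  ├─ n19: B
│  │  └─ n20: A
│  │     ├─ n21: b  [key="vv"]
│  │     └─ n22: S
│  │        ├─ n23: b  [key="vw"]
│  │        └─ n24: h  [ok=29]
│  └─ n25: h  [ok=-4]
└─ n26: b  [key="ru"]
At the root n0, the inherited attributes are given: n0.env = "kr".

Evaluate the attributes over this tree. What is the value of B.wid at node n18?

3

1. n0.env = "kr"  [given at root]
2. n1.env = "krp"  [S₀.env ++ "p"]
3. n2.pre = "ur"  ["ur"]
4. n3.key = "vx"  [terminal]
5. n4.key = "wq"  [terminal]
6. n2.wid = 18  [len(b₁.key) + 16]
7. n6.pre = "zm"  ["zm"]
8. n7.env = "zmm"  [B.pre ++ "m"]
9. n8.key = "yn"  [terminal]
10. n7.off = 10  [len(b.key) + 8]
11. n7.live = 25  [len(b.key) + 23]
12. n7.idx = true  [true]
13. n10.key = "nw"  [terminal]
14. n11.lab = false  [terminal]
15. n12.key = "uz"  [terminal]
16. n9.live = false  [a.lab == true]
17. n9.off = "nwy"  [b₀.key ++ "y"]
18. n6.wid = 2  [S.live * -1 + 27]
19. n13.pre = "zy"  ["zy"]
20. n14.key = "zx"  [terminal]
21. n15.lab = false  [terminal]
22. n16.key = "wm"  [terminal]
23. n13.wid = -1  [len(B.pre) - 3]
24. n5.live = true  [B₀.wid > 1]
25. n5.off = "nm"  ["nm"]
26. n17.key = "xr"  [terminal]
27. n1.off = 15  [B.wid * 2 - 21]
28. n1.live = 22  [B.wid + 4]
29. n1.idx = true  [A.live == true]
30. n18.pre = "kr"  [if S₁.idx then S₀.env else "m"]
31. n19.pre = "krm"  [B₀.pre ++ "m"]
32. n21.key = "vv"  [terminal]
33. n22.env = "kvv"  ["k" ++ b.key]
34. n23.key = "vw"  [terminal]
35. n24.ok = 29  [terminal]
36. n22.off = -6  [-6]
37. n22.live = 29  [h.ok]
38. n22.idx = true  [h.ok > 28]
39. n20.live = true  [S.idx == true]
40. n20.off = "pp"  ["pp"]
41. n19.wid = -1  [len(B.pre) - 4]
42. n25.ok = -4  [terminal]
43. n18.wid = 3  [h.ok + B₁.wid + 8]
44. n26.key = "ru"  [terminal]
45. n0.off = 21  [S₁.off + 6]
46. n0.live = 29  [(if S₁.idx then B.wid else S₁.live) + 26]
47. n0.idx = true  [S₁.live > 21]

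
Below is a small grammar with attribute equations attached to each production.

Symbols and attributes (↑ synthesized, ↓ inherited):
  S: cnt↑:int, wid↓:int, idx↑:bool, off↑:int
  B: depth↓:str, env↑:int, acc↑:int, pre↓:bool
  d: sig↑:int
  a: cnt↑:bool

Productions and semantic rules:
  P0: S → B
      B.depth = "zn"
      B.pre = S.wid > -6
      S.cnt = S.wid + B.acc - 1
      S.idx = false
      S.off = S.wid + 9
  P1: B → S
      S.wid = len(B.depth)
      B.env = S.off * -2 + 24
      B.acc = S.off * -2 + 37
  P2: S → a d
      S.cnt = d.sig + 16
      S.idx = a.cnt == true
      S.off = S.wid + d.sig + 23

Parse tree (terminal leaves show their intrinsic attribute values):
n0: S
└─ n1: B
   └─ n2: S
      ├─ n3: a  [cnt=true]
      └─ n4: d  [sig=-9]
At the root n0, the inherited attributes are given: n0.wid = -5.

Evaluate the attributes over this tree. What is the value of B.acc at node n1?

5

1. n0.wid = -5  [given at root]
2. n1.depth = "zn"  ["zn"]
3. n1.pre = true  [S.wid > -6]
4. n2.wid = 2  [len(B.depth)]
5. n3.cnt = true  [terminal]
6. n4.sig = -9  [terminal]
7. n2.cnt = 7  [d.sig + 16]
8. n2.idx = true  [a.cnt == true]
9. n2.off = 16  [S.wid + d.sig + 23]
10. n1.env = -8  [S.off * -2 + 24]
11. n1.acc = 5  [S.off * -2 + 37]
12. n0.cnt = -1  [S.wid + B.acc - 1]
13. n0.idx = false  [false]
14. n0.off = 4  [S.wid + 9]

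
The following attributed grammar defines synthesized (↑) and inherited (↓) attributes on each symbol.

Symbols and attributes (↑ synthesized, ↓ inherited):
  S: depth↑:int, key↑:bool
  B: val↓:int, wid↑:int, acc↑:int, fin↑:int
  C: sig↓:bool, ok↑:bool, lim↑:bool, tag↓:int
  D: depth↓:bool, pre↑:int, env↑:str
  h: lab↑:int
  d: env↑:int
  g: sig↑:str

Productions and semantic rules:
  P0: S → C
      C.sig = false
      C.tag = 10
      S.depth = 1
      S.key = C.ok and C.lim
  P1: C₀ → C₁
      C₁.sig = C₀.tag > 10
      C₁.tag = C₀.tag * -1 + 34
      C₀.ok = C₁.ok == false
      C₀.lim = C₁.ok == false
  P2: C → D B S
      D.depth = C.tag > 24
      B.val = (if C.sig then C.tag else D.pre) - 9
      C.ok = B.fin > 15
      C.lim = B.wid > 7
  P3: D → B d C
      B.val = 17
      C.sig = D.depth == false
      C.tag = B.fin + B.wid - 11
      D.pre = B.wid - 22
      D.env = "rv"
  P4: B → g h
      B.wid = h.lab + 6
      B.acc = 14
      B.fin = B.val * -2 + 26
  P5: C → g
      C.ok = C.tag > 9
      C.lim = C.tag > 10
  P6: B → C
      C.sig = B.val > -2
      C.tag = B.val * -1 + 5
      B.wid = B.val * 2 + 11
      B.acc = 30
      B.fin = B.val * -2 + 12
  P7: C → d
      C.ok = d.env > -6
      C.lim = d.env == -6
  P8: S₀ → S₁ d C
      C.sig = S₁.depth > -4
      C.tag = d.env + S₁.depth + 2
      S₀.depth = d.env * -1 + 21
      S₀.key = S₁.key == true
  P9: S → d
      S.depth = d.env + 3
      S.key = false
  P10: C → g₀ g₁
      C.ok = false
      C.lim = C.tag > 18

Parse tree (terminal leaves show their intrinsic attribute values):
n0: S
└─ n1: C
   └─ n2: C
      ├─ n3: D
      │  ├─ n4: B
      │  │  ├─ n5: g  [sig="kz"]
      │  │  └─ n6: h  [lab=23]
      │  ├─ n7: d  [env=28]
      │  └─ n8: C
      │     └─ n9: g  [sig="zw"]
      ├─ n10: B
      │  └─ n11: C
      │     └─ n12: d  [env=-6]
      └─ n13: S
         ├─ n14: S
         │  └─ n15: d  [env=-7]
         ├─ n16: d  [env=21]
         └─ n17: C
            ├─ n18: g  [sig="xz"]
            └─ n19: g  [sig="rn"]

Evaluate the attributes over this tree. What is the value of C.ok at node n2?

1. n1.sig = false  [false]
2. n1.tag = 10  [10]
3. n2.sig = false  [C₀.tag > 10]
4. n2.tag = 24  [C₀.tag * -1 + 34]
5. n3.depth = false  [C.tag > 24]
6. n4.val = 17  [17]
7. n5.sig = "kz"  [terminal]
8. n6.lab = 23  [terminal]
9. n4.wid = 29  [h.lab + 6]
10. n4.acc = 14  [14]
11. n4.fin = -8  [B.val * -2 + 26]
12. n7.env = 28  [terminal]
13. n8.sig = true  [D.depth == false]
14. n8.tag = 10  [B.fin + B.wid - 11]
15. n9.sig = "zw"  [terminal]
16. n8.ok = true  [C.tag > 9]
17. n8.lim = false  [C.tag > 10]
18. n3.pre = 7  [B.wid - 22]
19. n3.env = "rv"  ["rv"]
20. n10.val = -2  [(if C.sig then C.tag else D.pre) - 9]
21. n11.sig = false  [B.val > -2]
22. n11.tag = 7  [B.val * -1 + 5]
23. n12.env = -6  [terminal]
24. n11.ok = false  [d.env > -6]
25. n11.lim = true  [d.env == -6]
26. n10.wid = 7  [B.val * 2 + 11]
27. n10.acc = 30  [30]
28. n10.fin = 16  [B.val * -2 + 12]
29. n15.env = -7  [terminal]
30. n14.depth = -4  [d.env + 3]
31. n14.key = false  [false]
32. n16.env = 21  [terminal]
33. n17.sig = false  [S₁.depth > -4]
34. n17.tag = 19  [d.env + S₁.depth + 2]
35. n18.sig = "xz"  [terminal]
36. n19.sig = "rn"  [terminal]
37. n17.ok = false  [false]
38. n17.lim = true  [C.tag > 18]
39. n13.depth = 0  [d.env * -1 + 21]
40. n13.key = false  [S₁.key == true]
41. n2.ok = true  [B.fin > 15]
42. n2.lim = false  [B.wid > 7]
43. n1.ok = false  [C₁.ok == false]
44. n1.lim = false  [C₁.ok == false]
45. n0.depth = 1  [1]
46. n0.key = false  [C.ok and C.lim]

true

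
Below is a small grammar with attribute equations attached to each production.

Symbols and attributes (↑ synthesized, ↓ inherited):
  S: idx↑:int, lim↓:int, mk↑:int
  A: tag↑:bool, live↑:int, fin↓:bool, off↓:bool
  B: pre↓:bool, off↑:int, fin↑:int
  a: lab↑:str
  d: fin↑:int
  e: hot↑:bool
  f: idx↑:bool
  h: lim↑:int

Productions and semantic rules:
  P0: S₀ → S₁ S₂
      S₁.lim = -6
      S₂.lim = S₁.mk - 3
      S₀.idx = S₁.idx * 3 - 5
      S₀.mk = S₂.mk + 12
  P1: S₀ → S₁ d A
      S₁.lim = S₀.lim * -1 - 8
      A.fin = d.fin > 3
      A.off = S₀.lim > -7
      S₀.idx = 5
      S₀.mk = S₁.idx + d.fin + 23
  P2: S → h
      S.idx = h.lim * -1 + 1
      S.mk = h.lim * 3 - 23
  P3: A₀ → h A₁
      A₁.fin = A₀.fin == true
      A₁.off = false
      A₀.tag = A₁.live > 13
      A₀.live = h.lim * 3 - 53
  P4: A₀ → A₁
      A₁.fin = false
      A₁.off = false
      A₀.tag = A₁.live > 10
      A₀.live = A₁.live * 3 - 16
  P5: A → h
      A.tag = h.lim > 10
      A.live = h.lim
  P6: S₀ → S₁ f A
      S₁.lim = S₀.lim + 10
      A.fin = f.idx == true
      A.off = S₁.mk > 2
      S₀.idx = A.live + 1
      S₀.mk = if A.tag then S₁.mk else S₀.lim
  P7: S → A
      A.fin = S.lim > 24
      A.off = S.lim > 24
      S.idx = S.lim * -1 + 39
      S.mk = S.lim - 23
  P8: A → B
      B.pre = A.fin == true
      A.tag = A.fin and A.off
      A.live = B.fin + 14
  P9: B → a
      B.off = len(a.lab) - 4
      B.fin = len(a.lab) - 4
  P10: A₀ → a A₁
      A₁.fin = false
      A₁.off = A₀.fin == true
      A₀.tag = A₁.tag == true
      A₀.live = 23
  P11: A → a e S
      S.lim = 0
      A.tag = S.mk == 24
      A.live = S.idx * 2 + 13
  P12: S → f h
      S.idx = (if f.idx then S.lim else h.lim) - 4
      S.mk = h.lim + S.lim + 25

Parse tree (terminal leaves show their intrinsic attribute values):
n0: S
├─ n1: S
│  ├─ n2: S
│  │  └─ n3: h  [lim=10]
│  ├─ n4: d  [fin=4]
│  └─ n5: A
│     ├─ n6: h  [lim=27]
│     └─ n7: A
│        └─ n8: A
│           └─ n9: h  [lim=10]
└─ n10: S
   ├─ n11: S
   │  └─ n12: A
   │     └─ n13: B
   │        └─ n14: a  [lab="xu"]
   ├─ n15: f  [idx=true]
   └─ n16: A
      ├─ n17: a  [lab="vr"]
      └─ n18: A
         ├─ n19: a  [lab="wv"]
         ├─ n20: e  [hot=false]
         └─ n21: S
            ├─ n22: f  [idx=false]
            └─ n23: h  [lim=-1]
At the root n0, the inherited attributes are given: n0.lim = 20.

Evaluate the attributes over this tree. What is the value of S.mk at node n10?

2

1. n0.lim = 20  [given at root]
2. n1.lim = -6  [-6]
3. n2.lim = -2  [S₀.lim * -1 - 8]
4. n3.lim = 10  [terminal]
5. n2.idx = -9  [h.lim * -1 + 1]
6. n2.mk = 7  [h.lim * 3 - 23]
7. n4.fin = 4  [terminal]
8. n5.fin = true  [d.fin > 3]
9. n5.off = true  [S₀.lim > -7]
10. n6.lim = 27  [terminal]
11. n7.fin = true  [A₀.fin == true]
12. n7.off = false  [false]
13. n8.fin = false  [false]
14. n8.off = false  [false]
15. n9.lim = 10  [terminal]
16. n8.tag = false  [h.lim > 10]
17. n8.live = 10  [h.lim]
18. n7.tag = false  [A₁.live > 10]
19. n7.live = 14  [A₁.live * 3 - 16]
20. n5.tag = true  [A₁.live > 13]
21. n5.live = 28  [h.lim * 3 - 53]
22. n1.idx = 5  [5]
23. n1.mk = 18  [S₁.idx + d.fin + 23]
24. n10.lim = 15  [S₁.mk - 3]
25. n11.lim = 25  [S₀.lim + 10]
26. n12.fin = true  [S.lim > 24]
27. n12.off = true  [S.lim > 24]
28. n13.pre = true  [A.fin == true]
29. n14.lab = "xu"  [terminal]
30. n13.off = -2  [len(a.lab) - 4]
31. n13.fin = -2  [len(a.lab) - 4]
32. n12.tag = true  [A.fin and A.off]
33. n12.live = 12  [B.fin + 14]
34. n11.idx = 14  [S.lim * -1 + 39]
35. n11.mk = 2  [S.lim - 23]
36. n15.idx = true  [terminal]
37. n16.fin = true  [f.idx == true]
38. n16.off = false  [S₁.mk > 2]
39. n17.lab = "vr"  [terminal]
40. n18.fin = false  [false]
41. n18.off = true  [A₀.fin == true]
42. n19.lab = "wv"  [terminal]
43. n20.hot = false  [terminal]
44. n21.lim = 0  [0]
45. n22.idx = false  [terminal]
46. n23.lim = -1  [terminal]
47. n21.idx = -5  [(if f.idx then S.lim else h.lim) - 4]
48. n21.mk = 24  [h.lim + S.lim + 25]
49. n18.tag = true  [S.mk == 24]
50. n18.live = 3  [S.idx * 2 + 13]
51. n16.tag = true  [A₁.tag == true]
52. n16.live = 23  [23]
53. n10.idx = 24  [A.live + 1]
54. n10.mk = 2  [if A.tag then S₁.mk else S₀.lim]
55. n0.idx = 10  [S₁.idx * 3 - 5]
56. n0.mk = 14  [S₂.mk + 12]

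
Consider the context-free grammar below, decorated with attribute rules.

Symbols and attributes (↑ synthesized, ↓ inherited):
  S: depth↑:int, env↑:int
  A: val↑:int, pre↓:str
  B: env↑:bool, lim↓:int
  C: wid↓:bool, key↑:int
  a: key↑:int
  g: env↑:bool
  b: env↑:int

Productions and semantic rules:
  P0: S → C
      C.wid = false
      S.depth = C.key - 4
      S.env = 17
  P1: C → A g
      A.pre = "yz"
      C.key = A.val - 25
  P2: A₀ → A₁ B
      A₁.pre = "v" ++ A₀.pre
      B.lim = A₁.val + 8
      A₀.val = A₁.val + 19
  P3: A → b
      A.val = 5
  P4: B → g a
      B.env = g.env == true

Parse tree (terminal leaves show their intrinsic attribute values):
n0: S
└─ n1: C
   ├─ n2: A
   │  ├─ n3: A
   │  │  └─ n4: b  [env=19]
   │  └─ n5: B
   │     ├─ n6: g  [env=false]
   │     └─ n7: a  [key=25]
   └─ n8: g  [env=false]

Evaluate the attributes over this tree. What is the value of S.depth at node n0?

1. n1.wid = false  [false]
2. n2.pre = "yz"  ["yz"]
3. n3.pre = "vyz"  ["v" ++ A₀.pre]
4. n4.env = 19  [terminal]
5. n3.val = 5  [5]
6. n5.lim = 13  [A₁.val + 8]
7. n6.env = false  [terminal]
8. n7.key = 25  [terminal]
9. n5.env = false  [g.env == true]
10. n2.val = 24  [A₁.val + 19]
11. n8.env = false  [terminal]
12. n1.key = -1  [A.val - 25]
13. n0.depth = -5  [C.key - 4]
14. n0.env = 17  [17]

-5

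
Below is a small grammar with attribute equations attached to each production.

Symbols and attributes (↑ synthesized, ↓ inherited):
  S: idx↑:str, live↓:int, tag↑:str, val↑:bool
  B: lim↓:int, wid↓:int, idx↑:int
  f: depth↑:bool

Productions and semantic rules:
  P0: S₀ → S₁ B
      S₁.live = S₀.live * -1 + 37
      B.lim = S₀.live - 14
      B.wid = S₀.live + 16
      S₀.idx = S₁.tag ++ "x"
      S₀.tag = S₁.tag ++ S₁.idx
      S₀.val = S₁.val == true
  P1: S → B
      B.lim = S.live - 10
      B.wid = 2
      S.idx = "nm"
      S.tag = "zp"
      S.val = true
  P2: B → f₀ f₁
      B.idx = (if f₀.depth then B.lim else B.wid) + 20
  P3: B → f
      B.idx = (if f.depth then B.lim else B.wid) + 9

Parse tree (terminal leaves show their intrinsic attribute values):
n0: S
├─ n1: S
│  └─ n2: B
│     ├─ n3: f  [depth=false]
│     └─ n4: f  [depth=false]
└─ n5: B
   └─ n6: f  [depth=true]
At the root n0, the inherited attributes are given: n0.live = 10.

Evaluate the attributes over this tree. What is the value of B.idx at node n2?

22

1. n0.live = 10  [given at root]
2. n1.live = 27  [S₀.live * -1 + 37]
3. n2.lim = 17  [S.live - 10]
4. n2.wid = 2  [2]
5. n3.depth = false  [terminal]
6. n4.depth = false  [terminal]
7. n2.idx = 22  [(if f₀.depth then B.lim else B.wid) + 20]
8. n1.idx = "nm"  ["nm"]
9. n1.tag = "zp"  ["zp"]
10. n1.val = true  [true]
11. n5.lim = -4  [S₀.live - 14]
12. n5.wid = 26  [S₀.live + 16]
13. n6.depth = true  [terminal]
14. n5.idx = 5  [(if f.depth then B.lim else B.wid) + 9]
15. n0.idx = "zpx"  [S₁.tag ++ "x"]
16. n0.tag = "zpnm"  [S₁.tag ++ S₁.idx]
17. n0.val = true  [S₁.val == true]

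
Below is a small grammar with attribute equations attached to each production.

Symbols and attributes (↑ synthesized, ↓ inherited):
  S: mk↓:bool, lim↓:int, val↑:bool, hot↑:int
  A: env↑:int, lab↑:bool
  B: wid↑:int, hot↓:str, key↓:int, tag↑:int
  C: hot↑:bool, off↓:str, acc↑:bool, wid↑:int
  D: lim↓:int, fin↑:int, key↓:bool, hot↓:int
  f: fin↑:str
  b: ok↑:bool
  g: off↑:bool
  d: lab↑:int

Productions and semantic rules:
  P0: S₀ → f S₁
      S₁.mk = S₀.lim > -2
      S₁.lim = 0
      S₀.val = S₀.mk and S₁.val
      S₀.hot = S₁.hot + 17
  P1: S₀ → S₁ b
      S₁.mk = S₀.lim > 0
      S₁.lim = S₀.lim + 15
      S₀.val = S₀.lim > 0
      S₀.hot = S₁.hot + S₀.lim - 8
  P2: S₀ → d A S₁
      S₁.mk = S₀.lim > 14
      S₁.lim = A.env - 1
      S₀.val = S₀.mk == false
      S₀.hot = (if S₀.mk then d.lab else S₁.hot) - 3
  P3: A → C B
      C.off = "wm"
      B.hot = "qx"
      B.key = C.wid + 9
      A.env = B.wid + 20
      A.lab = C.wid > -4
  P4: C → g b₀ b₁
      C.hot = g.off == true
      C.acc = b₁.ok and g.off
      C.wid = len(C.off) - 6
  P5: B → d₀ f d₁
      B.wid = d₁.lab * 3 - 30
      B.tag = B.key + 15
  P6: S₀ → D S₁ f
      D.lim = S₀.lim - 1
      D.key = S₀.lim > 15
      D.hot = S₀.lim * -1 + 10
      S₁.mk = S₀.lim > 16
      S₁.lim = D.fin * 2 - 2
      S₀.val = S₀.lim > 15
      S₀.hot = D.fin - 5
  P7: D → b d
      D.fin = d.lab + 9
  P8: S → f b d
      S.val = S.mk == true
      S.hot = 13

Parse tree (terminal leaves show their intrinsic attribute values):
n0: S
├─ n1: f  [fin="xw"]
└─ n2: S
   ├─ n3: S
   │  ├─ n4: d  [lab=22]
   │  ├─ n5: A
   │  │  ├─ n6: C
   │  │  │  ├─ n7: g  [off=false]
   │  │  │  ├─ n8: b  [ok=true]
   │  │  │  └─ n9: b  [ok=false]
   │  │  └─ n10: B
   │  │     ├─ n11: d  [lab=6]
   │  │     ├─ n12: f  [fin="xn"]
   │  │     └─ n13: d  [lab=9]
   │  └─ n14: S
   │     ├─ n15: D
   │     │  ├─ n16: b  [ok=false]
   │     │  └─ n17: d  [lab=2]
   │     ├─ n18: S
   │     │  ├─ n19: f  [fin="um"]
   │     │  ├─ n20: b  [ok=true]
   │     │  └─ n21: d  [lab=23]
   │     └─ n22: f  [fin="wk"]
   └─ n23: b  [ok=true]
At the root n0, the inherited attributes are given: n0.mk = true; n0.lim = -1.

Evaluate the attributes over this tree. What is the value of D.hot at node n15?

-6

1. n0.mk = true  [given at root]
2. n0.lim = -1  [given at root]
3. n1.fin = "xw"  [terminal]
4. n2.mk = true  [S₀.lim > -2]
5. n2.lim = 0  [0]
6. n3.mk = false  [S₀.lim > 0]
7. n3.lim = 15  [S₀.lim + 15]
8. n4.lab = 22  [terminal]
9. n6.off = "wm"  ["wm"]
10. n7.off = false  [terminal]
11. n8.ok = true  [terminal]
12. n9.ok = false  [terminal]
13. n6.hot = false  [g.off == true]
14. n6.acc = false  [b₁.ok and g.off]
15. n6.wid = -4  [len(C.off) - 6]
16. n10.hot = "qx"  ["qx"]
17. n10.key = 5  [C.wid + 9]
18. n11.lab = 6  [terminal]
19. n12.fin = "xn"  [terminal]
20. n13.lab = 9  [terminal]
21. n10.wid = -3  [d₁.lab * 3 - 30]
22. n10.tag = 20  [B.key + 15]
23. n5.env = 17  [B.wid + 20]
24. n5.lab = false  [C.wid > -4]
25. n14.mk = true  [S₀.lim > 14]
26. n14.lim = 16  [A.env - 1]
27. n15.lim = 15  [S₀.lim - 1]
28. n15.key = true  [S₀.lim > 15]
29. n15.hot = -6  [S₀.lim * -1 + 10]
30. n16.ok = false  [terminal]
31. n17.lab = 2  [terminal]
32. n15.fin = 11  [d.lab + 9]
33. n18.mk = false  [S₀.lim > 16]
34. n18.lim = 20  [D.fin * 2 - 2]
35. n19.fin = "um"  [terminal]
36. n20.ok = true  [terminal]
37. n21.lab = 23  [terminal]
38. n18.val = false  [S.mk == true]
39. n18.hot = 13  [13]
40. n22.fin = "wk"  [terminal]
41. n14.val = true  [S₀.lim > 15]
42. n14.hot = 6  [D.fin - 5]
43. n3.val = true  [S₀.mk == false]
44. n3.hot = 3  [(if S₀.mk then d.lab else S₁.hot) - 3]
45. n23.ok = true  [terminal]
46. n2.val = false  [S₀.lim > 0]
47. n2.hot = -5  [S₁.hot + S₀.lim - 8]
48. n0.val = false  [S₀.mk and S₁.val]
49. n0.hot = 12  [S₁.hot + 17]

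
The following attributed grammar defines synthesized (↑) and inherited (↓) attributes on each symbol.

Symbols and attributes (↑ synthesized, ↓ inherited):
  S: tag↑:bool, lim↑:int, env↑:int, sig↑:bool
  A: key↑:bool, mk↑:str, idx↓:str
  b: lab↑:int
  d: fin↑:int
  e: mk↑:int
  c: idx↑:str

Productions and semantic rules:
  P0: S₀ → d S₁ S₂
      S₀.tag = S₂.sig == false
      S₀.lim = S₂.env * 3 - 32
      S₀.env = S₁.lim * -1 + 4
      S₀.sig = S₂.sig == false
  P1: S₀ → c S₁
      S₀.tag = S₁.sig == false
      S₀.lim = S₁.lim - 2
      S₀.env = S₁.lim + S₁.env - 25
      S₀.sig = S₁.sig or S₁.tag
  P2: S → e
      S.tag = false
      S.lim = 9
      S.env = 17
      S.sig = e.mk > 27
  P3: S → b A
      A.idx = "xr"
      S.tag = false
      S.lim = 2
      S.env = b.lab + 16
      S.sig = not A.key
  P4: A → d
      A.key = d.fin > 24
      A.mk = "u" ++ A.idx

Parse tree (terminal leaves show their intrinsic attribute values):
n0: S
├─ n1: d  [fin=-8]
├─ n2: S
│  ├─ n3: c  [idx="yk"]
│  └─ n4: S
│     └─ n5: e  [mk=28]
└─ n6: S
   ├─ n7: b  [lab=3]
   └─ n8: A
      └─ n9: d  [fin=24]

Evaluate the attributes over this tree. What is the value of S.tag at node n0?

1. n1.fin = -8  [terminal]
2. n3.idx = "yk"  [terminal]
3. n5.mk = 28  [terminal]
4. n4.tag = false  [false]
5. n4.lim = 9  [9]
6. n4.env = 17  [17]
7. n4.sig = true  [e.mk > 27]
8. n2.tag = false  [S₁.sig == false]
9. n2.lim = 7  [S₁.lim - 2]
10. n2.env = 1  [S₁.lim + S₁.env - 25]
11. n2.sig = true  [S₁.sig or S₁.tag]
12. n7.lab = 3  [terminal]
13. n8.idx = "xr"  ["xr"]
14. n9.fin = 24  [terminal]
15. n8.key = false  [d.fin > 24]
16. n8.mk = "uxr"  ["u" ++ A.idx]
17. n6.tag = false  [false]
18. n6.lim = 2  [2]
19. n6.env = 19  [b.lab + 16]
20. n6.sig = true  [not A.key]
21. n0.tag = false  [S₂.sig == false]
22. n0.lim = 25  [S₂.env * 3 - 32]
23. n0.env = -3  [S₁.lim * -1 + 4]
24. n0.sig = false  [S₂.sig == false]

false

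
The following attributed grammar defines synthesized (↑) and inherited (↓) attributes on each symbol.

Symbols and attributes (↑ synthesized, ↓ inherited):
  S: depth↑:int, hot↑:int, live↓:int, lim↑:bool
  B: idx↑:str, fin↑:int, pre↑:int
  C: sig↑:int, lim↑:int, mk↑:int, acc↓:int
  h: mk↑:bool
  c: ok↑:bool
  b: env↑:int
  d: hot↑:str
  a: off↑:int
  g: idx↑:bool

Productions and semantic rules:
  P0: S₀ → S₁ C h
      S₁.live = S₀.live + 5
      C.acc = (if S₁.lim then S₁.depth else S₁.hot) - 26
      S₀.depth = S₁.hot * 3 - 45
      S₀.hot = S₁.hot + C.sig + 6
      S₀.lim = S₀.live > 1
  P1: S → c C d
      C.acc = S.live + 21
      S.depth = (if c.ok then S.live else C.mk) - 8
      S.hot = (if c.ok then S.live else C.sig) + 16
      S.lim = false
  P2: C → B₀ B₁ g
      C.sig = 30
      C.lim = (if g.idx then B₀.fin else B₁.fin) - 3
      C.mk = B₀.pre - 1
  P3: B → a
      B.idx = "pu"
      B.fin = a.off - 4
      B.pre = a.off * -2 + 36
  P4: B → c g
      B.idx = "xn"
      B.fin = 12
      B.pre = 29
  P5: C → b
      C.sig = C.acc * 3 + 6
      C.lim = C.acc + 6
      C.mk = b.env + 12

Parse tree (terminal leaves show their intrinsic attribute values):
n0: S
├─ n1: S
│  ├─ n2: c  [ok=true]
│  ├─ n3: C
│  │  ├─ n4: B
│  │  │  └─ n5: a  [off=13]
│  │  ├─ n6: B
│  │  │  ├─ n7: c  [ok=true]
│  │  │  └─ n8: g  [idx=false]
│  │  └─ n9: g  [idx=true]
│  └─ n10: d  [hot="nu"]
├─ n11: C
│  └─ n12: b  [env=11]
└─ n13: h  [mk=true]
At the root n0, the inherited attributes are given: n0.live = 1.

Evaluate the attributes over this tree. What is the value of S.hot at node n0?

1. n0.live = 1  [given at root]
2. n1.live = 6  [S₀.live + 5]
3. n2.ok = true  [terminal]
4. n3.acc = 27  [S.live + 21]
5. n5.off = 13  [terminal]
6. n4.idx = "pu"  ["pu"]
7. n4.fin = 9  [a.off - 4]
8. n4.pre = 10  [a.off * -2 + 36]
9. n7.ok = true  [terminal]
10. n8.idx = false  [terminal]
11. n6.idx = "xn"  ["xn"]
12. n6.fin = 12  [12]
13. n6.pre = 29  [29]
14. n9.idx = true  [terminal]
15. n3.sig = 30  [30]
16. n3.lim = 6  [(if g.idx then B₀.fin else B₁.fin) - 3]
17. n3.mk = 9  [B₀.pre - 1]
18. n10.hot = "nu"  [terminal]
19. n1.depth = -2  [(if c.ok then S.live else C.mk) - 8]
20. n1.hot = 22  [(if c.ok then S.live else C.sig) + 16]
21. n1.lim = false  [false]
22. n11.acc = -4  [(if S₁.lim then S₁.depth else S₁.hot) - 26]
23. n12.env = 11  [terminal]
24. n11.sig = -6  [C.acc * 3 + 6]
25. n11.lim = 2  [C.acc + 6]
26. n11.mk = 23  [b.env + 12]
27. n13.mk = true  [terminal]
28. n0.depth = 21  [S₁.hot * 3 - 45]
29. n0.hot = 22  [S₁.hot + C.sig + 6]
30. n0.lim = false  [S₀.live > 1]

22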